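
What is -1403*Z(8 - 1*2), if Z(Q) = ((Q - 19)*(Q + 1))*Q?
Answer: 766038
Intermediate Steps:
Z(Q) = Q*(1 + Q)*(-19 + Q) (Z(Q) = ((-19 + Q)*(1 + Q))*Q = ((1 + Q)*(-19 + Q))*Q = Q*(1 + Q)*(-19 + Q))
-1403*Z(8 - 1*2) = -1403*(8 - 1*2)*(-19 + (8 - 1*2)**2 - 18*(8 - 1*2)) = -1403*(8 - 2)*(-19 + (8 - 2)**2 - 18*(8 - 2)) = -8418*(-19 + 6**2 - 18*6) = -8418*(-19 + 36 - 108) = -8418*(-91) = -1403*(-546) = 766038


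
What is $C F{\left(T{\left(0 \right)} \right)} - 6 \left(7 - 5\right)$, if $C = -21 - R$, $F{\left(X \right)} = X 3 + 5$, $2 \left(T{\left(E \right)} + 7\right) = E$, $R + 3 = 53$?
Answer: $1124$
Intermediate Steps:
$R = 50$ ($R = -3 + 53 = 50$)
$T{\left(E \right)} = -7 + \frac{E}{2}$
$F{\left(X \right)} = 5 + 3 X$ ($F{\left(X \right)} = 3 X + 5 = 5 + 3 X$)
$C = -71$ ($C = -21 - 50 = -71$)
$C F{\left(T{\left(0 \right)} \right)} - 6 \left(7 - 5\right) = - 71 \left(5 + 3 \left(-7 + \frac{1}{2} \cdot 0\right)\right) - 6 \left(7 - 5\right) = - 71 \left(5 + 3 \left(-7 + 0\right)\right) - 12 = - 71 \left(5 + 3 \left(-7\right)\right) - 12 = - 71 \left(5 - 21\right) - 12 = \left(-71\right) \left(-16\right) - 12 = 1136 - 12 = 1124$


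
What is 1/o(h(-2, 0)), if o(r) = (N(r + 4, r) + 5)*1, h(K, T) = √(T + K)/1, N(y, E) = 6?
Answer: 1/11 ≈ 0.090909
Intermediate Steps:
h(K, T) = √(K + T) (h(K, T) = √(K + T)*1 = √(K + T))
o(r) = 11 (o(r) = (6 + 5)*1 = 11*1 = 11)
1/o(h(-2, 0)) = 1/11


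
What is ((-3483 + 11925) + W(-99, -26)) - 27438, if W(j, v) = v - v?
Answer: -18996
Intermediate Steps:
W(j, v) = 0
((-3483 + 11925) + W(-99, -26)) - 27438 = ((-3483 + 11925) + 0) - 27438 = (8442 + 0) - 27438 = 8442 - 27438 = -18996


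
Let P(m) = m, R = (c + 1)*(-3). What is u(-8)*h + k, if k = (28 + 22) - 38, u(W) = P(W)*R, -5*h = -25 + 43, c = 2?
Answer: -1236/5 ≈ -247.20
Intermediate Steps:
R = -9 (R = (2 + 1)*(-3) = 3*(-3) = -9)
h = -18/5 (h = -(-25 + 43)/5 = -⅕*18 = -18/5 ≈ -3.6000)
u(W) = -9*W (u(W) = W*(-9) = -9*W)
k = 12 (k = 50 - 38 = 12)
u(-8)*h + k = -9*(-8)*(-18/5) + 12 = 72*(-18/5) + 12 = -1296/5 + 12 = -1236/5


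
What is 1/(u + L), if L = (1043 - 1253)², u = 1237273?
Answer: 1/1281373 ≈ 7.8041e-7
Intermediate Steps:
L = 44100 (L = (-210)² = 44100)
1/(u + L) = 1/(1237273 + 44100) = 1/1281373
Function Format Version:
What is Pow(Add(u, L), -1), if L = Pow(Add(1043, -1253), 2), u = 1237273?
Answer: Rational(1, 1281373) ≈ 7.8041e-7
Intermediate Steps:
L = 44100 (L = Pow(-210, 2) = 44100)
Pow(Add(u, L), -1) = Pow(Add(1237273, 44100), -1) = Pow(1281373, -1) = Rational(1, 1281373)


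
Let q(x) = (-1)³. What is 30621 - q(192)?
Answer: 30622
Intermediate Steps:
q(x) = -1
30621 - q(192) = 30621 - 1*(-1) = 30621 + 1 = 30622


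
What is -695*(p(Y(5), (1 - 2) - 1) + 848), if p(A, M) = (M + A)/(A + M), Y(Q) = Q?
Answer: -590055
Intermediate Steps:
p(A, M) = 1 (p(A, M) = (A + M)/(A + M) = 1)
-695*(p(Y(5), (1 - 2) - 1) + 848) = -695*(1 + 848) = -695*849 = -590055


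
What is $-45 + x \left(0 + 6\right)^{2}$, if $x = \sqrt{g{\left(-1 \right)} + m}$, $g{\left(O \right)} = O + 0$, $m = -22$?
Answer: $-45 + 36 i \sqrt{23} \approx -45.0 + 172.65 i$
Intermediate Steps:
$g{\left(O \right)} = O$
$x = i \sqrt{23}$ ($x = \sqrt{-1 - 22} = \sqrt{-23} = i \sqrt{23} \approx 4.7958 i$)
$-45 + x \left(0 + 6\right)^{2} = -45 + i \sqrt{23} \left(0 + 6\right)^{2} = -45 + i \sqrt{23} \cdot 6^{2} = -45 + i \sqrt{23} \cdot 36 = -45 + 36 i \sqrt{23}$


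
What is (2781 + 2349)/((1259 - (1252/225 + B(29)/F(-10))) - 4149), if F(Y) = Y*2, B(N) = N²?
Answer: -4617000/2568163 ≈ -1.7978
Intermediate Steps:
F(Y) = 2*Y
(2781 + 2349)/((1259 - (1252/225 + B(29)/F(-10))) - 4149) = (2781 + 2349)/((1259 - (1252/225 + 29²/((2*(-10))))) - 4149) = 5130/((1259 - (1252*(1/225) + 841/(-20))) - 4149) = 5130/((1259 - (1252/225 + 841*(-1/20))) - 4149) = 5130/((1259 - (1252/225 - 841/20)) - 4149) = 5130/((1259 - 1*(-32837/900)) - 4149) = 5130/((1259 + 32837/900) - 4149) = 5130/(1165937/900 - 4149) = 5130/(-2568163/900) = 5130*(-900/2568163) = -4617000/2568163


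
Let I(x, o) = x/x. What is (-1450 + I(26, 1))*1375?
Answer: -1992375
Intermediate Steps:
I(x, o) = 1
(-1450 + I(26, 1))*1375 = (-1450 + 1)*1375 = -1449*1375 = -1992375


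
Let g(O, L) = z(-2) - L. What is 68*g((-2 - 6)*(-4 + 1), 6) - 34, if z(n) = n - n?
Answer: -442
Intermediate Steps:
z(n) = 0
g(O, L) = -L (g(O, L) = 0 - L = -L)
68*g((-2 - 6)*(-4 + 1), 6) - 34 = 68*(-1*6) - 34 = 68*(-6) - 34 = -408 - 34 = -442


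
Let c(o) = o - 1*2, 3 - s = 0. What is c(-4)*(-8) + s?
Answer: 51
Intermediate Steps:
s = 3 (s = 3 - 1*0 = 3 + 0 = 3)
c(o) = -2 + o (c(o) = o - 2 = -2 + o)
c(-4)*(-8) + s = (-2 - 4)*(-8) + 3 = -6*(-8) + 3 = 48 + 3 = 51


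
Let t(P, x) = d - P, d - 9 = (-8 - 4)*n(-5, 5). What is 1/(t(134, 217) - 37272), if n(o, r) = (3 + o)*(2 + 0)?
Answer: -1/37349 ≈ -2.6774e-5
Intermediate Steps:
n(o, r) = 6 + 2*o (n(o, r) = (3 + o)*2 = 6 + 2*o)
d = 57 (d = 9 + (-8 - 4)*(6 + 2*(-5)) = 9 - 12*(6 - 10) = 9 - 12*(-4) = 9 + 48 = 57)
t(P, x) = 57 - P
1/(t(134, 217) - 37272) = 1/((57 - 1*134) - 37272) = 1/((57 - 134) - 37272) = 1/(-77 - 37272) = 1/(-37349) = -1/37349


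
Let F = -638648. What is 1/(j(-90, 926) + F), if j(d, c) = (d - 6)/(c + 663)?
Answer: -1589/1014811768 ≈ -1.5658e-6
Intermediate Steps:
j(d, c) = (-6 + d)/(663 + c)
1/(j(-90, 926) + F) = 1/((-6 - 90)/(663 + 926) - 638648) = 1/(-96/1589 - 638648) = 1/(-1014811768/1589) = -1589/1014811768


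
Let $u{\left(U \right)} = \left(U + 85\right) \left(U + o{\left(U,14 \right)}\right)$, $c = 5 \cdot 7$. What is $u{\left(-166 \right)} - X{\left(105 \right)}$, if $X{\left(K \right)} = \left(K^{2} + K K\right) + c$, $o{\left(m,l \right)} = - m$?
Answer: $-22085$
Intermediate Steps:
$c = 35$
$X{\left(K \right)} = 35 + 2 K^{2}$ ($X{\left(K \right)} = \left(K^{2} + K K\right) + 35 = \left(K^{2} + K^{2}\right) + 35 = 2 K^{2} + 35 = 35 + 2 K^{2}$)
$u{\left(U \right)} = 0$ ($u{\left(U \right)} = \left(U + 85\right) \left(U - U\right) = \left(85 + U\right) 0 = 0$)
$u{\left(-166 \right)} - X{\left(105 \right)} = 0 - \left(35 + 2 \cdot 105^{2}\right) = 0 - \left(35 + 2 \cdot 11025\right) = 0 - \left(35 + 22050\right) = 0 - 22085 = -22085$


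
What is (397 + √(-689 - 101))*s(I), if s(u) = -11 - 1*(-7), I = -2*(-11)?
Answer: -1588 - 4*I*√790 ≈ -1588.0 - 112.43*I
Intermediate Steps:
I = 22
s(u) = -4 (s(u) = -11 + 7 = -4)
(397 + √(-689 - 101))*s(I) = (397 + √(-689 - 101))*(-4) = (397 + √(-790))*(-4) = (397 + I*√790)*(-4) = -1588 - 4*I*√790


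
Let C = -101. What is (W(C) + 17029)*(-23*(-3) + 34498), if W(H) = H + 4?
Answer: 585288444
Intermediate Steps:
W(H) = 4 + H
(W(C) + 17029)*(-23*(-3) + 34498) = ((4 - 101) + 17029)*(-23*(-3) + 34498) = (-97 + 17029)*(69 + 34498) = 16932*34567 = 585288444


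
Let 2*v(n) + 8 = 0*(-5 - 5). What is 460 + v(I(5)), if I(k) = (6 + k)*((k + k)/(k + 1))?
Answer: 456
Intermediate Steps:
I(k) = 2*k*(6 + k)/(1 + k) (I(k) = (6 + k)*((2*k)/(1 + k)) = (6 + k)*(2*k/(1 + k)) = 2*k*(6 + k)/(1 + k))
v(n) = -4 (v(n) = -4 + (0*(-5 - 5))/2 = -4 + (0*(-10))/2 = -4 + (½)*0 = -4 + 0 = -4)
460 + v(I(5)) = 460 - 4 = 456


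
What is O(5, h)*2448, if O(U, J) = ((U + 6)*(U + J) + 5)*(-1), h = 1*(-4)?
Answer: -39168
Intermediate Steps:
h = -4
O(U, J) = -5 - (6 + U)*(J + U) (O(U, J) = ((6 + U)*(J + U) + 5)*(-1) = (5 + (6 + U)*(J + U))*(-1) = -5 - (6 + U)*(J + U))
O(5, h)*2448 = (-5 - 1*5² - 6*(-4) - 6*5 - 1*(-4)*5)*2448 = (-5 - 1*25 + 24 - 30 + 20)*2448 = (-5 - 25 + 24 - 30 + 20)*2448 = -16*2448 = -39168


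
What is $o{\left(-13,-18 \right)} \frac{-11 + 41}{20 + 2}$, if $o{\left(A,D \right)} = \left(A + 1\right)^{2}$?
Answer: $\frac{2160}{11} \approx 196.36$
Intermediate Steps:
$o{\left(A,D \right)} = \left(1 + A\right)^{2}$
$o{\left(-13,-18 \right)} \frac{-11 + 41}{20 + 2} = \left(1 - 13\right)^{2} \frac{-11 + 41}{20 + 2} = \left(-12\right)^{2} \cdot \frac{30}{22} = 144 \cdot 30 \cdot \frac{1}{22} = 144 \cdot \frac{15}{11} = \frac{2160}{11}$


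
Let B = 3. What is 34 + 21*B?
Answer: 97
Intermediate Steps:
34 + 21*B = 34 + 21*3 = 34 + 63 = 97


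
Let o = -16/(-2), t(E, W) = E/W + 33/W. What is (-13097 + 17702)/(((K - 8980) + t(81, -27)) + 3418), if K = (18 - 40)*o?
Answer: -8289/10336 ≈ -0.80195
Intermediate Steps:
t(E, W) = 33/W + E/W
o = 8 (o = -16*(-½) = 8)
K = -176 (K = (18 - 40)*8 = -22*8 = -176)
(-13097 + 17702)/(((K - 8980) + t(81, -27)) + 3418) = (-13097 + 17702)/(((-176 - 8980) + (33 + 81)/(-27)) + 3418) = 4605/((-9156 - 1/27*114) + 3418) = 4605/((-9156 - 38/9) + 3418) = 4605/(-82442/9 + 3418) = 4605/(-51680/9) = 4605*(-9/51680) = -8289/10336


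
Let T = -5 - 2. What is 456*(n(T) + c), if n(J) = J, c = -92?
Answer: -45144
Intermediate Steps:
T = -7
456*(n(T) + c) = 456*(-7 - 92) = 456*(-99) = -45144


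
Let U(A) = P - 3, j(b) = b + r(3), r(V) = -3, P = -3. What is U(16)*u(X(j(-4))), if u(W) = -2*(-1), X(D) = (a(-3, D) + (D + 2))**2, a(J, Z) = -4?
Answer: -12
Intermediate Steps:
j(b) = -3 + b (j(b) = b - 3 = -3 + b)
X(D) = (-2 + D)**2 (X(D) = (-4 + (D + 2))**2 = (-4 + (2 + D))**2 = (-2 + D)**2)
U(A) = -6 (U(A) = -3 - 3 = -6)
u(W) = 2
U(16)*u(X(j(-4))) = -6*2 = -12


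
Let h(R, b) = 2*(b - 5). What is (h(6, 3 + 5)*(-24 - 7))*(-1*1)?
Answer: 186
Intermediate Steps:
h(R, b) = -10 + 2*b (h(R, b) = 2*(-5 + b) = -10 + 2*b)
(h(6, 3 + 5)*(-24 - 7))*(-1*1) = ((-10 + 2*(3 + 5))*(-24 - 7))*(-1*1) = ((-10 + 2*8)*(-31))*(-1) = ((-10 + 16)*(-31))*(-1) = (6*(-31))*(-1) = -186*(-1) = 186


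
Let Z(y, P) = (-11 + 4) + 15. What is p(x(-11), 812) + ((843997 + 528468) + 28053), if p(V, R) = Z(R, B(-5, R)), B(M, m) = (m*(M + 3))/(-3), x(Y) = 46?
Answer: 1400526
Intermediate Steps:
B(M, m) = -m*(3 + M)/3 (B(M, m) = (m*(3 + M))*(-⅓) = -m*(3 + M)/3)
Z(y, P) = 8 (Z(y, P) = -7 + 15 = 8)
p(V, R) = 8
p(x(-11), 812) + ((843997 + 528468) + 28053) = 8 + ((843997 + 528468) + 28053) = 8 + (1372465 + 28053) = 8 + 1400518 = 1400526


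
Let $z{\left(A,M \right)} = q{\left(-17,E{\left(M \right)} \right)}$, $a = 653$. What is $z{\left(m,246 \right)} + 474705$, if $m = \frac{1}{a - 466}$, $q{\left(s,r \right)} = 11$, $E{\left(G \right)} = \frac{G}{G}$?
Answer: $474716$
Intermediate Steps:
$E{\left(G \right)} = 1$
$m = \frac{1}{187}$ ($m = \frac{1}{653 - 466} = \frac{1}{187} \approx 0.0053476$)
$z{\left(A,M \right)} = 11$
$z{\left(m,246 \right)} + 474705 = 11 + 474705 = 474716$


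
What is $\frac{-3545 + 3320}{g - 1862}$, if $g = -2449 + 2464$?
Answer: $\frac{225}{1847} \approx 0.12182$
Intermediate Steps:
$g = 15$
$\frac{-3545 + 3320}{g - 1862} = \frac{-3545 + 3320}{15 - 1862} = - \frac{225}{-1847} = \left(-225\right) \left(- \frac{1}{1847}\right) = \frac{225}{1847}$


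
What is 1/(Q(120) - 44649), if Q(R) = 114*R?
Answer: -1/30969 ≈ -3.2290e-5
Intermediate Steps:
1/(Q(120) - 44649) = 1/(114*120 - 44649) = 1/(13680 - 44649) = 1/(-30969) = -1/30969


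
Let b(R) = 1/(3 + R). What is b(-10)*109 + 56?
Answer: 283/7 ≈ 40.429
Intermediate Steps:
b(-10)*109 + 56 = 109/(3 - 10) + 56 = 109/(-7) + 56 = -1/7*109 + 56 = -109/7 + 56 = 283/7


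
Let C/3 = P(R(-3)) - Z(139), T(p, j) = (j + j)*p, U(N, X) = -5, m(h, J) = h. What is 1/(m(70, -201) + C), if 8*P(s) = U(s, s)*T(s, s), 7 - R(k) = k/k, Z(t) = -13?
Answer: -1/26 ≈ -0.038462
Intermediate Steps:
R(k) = 6 (R(k) = 7 - k/k = 7 - 1*1 = 7 - 1 = 6)
T(p, j) = 2*j*p (T(p, j) = (2*j)*p = 2*j*p)
P(s) = -5*s**2/4 (P(s) = (-10*s*s)/8 = (-10*s**2)/8 = -5*s**2/4)
C = -96 (C = 3*(-5/4*6**2 - 1*(-13)) = 3*(-5/4*36 + 13) = 3*(-45 + 13) = 3*(-32) = -96)
1/(m(70, -201) + C) = 1/(70 - 96) = 1/(-26) = -1/26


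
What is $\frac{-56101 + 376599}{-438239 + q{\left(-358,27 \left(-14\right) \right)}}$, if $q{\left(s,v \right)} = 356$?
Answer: $- \frac{320498}{437883} \approx -0.73193$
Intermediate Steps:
$\frac{-56101 + 376599}{-438239 + q{\left(-358,27 \left(-14\right) \right)}} = \frac{-56101 + 376599}{-438239 + 356} = \frac{320498}{-437883} = 320498 \left(- \frac{1}{437883}\right) = - \frac{320498}{437883}$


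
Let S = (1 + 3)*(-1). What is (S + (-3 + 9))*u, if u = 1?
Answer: 2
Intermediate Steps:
S = -4 (S = 4*(-1) = -4)
(S + (-3 + 9))*u = (-4 + (-3 + 9))*1 = (-4 + 6)*1 = 2*1 = 2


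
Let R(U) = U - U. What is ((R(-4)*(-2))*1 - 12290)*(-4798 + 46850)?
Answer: -516819080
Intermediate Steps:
R(U) = 0
((R(-4)*(-2))*1 - 12290)*(-4798 + 46850) = ((0*(-2))*1 - 12290)*(-4798 + 46850) = (0*1 - 12290)*42052 = (0 - 12290)*42052 = -12290*42052 = -516819080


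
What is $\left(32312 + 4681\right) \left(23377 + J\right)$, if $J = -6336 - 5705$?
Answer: $419352648$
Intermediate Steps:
$J = -12041$ ($J = -6336 - 5705 = -12041$)
$\left(32312 + 4681\right) \left(23377 + J\right) = \left(32312 + 4681\right) \left(23377 - 12041\right) = 36993 \cdot 11336 = 419352648$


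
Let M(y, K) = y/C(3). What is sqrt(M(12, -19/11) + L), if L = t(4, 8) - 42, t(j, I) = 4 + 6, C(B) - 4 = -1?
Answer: 2*I*sqrt(7) ≈ 5.2915*I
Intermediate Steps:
C(B) = 3 (C(B) = 4 - 1 = 3)
t(j, I) = 10
M(y, K) = y/3
L = -32 (L = 10 - 42 = -32)
sqrt(M(12, -19/11) + L) = sqrt((1/3)*12 - 32) = sqrt(4 - 32) = sqrt(-28) = 2*I*sqrt(7)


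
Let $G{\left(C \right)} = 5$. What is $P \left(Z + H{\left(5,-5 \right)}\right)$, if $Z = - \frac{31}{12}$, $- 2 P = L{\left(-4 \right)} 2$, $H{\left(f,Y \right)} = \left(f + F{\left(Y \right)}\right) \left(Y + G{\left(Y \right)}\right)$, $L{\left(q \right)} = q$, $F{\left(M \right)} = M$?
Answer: $- \frac{31}{3} \approx -10.333$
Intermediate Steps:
$H{\left(f,Y \right)} = \left(5 + Y\right) \left(Y + f\right)$ ($H{\left(f,Y \right)} = \left(f + Y\right) \left(Y + 5\right) = \left(Y + f\right) \left(5 + Y\right) = \left(5 + Y\right) \left(Y + f\right)$)
$P = 4$ ($P = - \frac{\left(-4\right) 2}{2} = \left(- \frac{1}{2}\right) \left(-8\right) = 4$)
$Z = - \frac{31}{12}$ ($Z = \left(-31\right) \frac{1}{12} = - \frac{31}{12} \approx -2.5833$)
$P \left(Z + H{\left(5,-5 \right)}\right) = 4 \left(- \frac{31}{12} + \left(\left(-5\right)^{2} + 5 \left(-5\right) + 5 \cdot 5 - 25\right)\right) = 4 \left(- \frac{31}{12} + \left(25 - 25 + 25 - 25\right)\right) = 4 \left(- \frac{31}{12} + 0\right) = 4 \left(- \frac{31}{12}\right) = - \frac{31}{3}$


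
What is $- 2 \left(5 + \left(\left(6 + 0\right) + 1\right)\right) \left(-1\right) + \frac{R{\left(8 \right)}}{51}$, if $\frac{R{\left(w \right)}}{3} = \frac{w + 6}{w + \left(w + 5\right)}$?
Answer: $\frac{1226}{51} \approx 24.039$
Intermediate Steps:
$R{\left(w \right)} = \frac{3 \left(6 + w\right)}{5 + 2 w}$ ($R{\left(w \right)} = 3 \frac{w + 6}{w + \left(w + 5\right)} = 3 \frac{6 + w}{w + \left(5 + w\right)} = 3 \frac{6 + w}{5 + 2 w} = \frac{3 \left(6 + w\right)}{5 + 2 w}$)
$- 2 \left(5 + \left(\left(6 + 0\right) + 1\right)\right) \left(-1\right) + \frac{R{\left(8 \right)}}{51} = - 2 \left(5 + \left(\left(6 + 0\right) + 1\right)\right) \left(-1\right) + \frac{3 \frac{1}{5 + 2 \cdot 8} \left(6 + 8\right)}{51} = - 2 \left(5 + \left(6 + 1\right)\right) \left(-1\right) + 3 \frac{1}{5 + 16} \cdot 14 \cdot \frac{1}{51} = - 2 \left(5 + 7\right) \left(-1\right) + 3 \cdot \frac{1}{21} \cdot 14 \cdot \frac{1}{51} = \left(-2\right) 12 \left(-1\right) + 3 \cdot \frac{1}{21} \cdot 14 \cdot \frac{1}{51} = \left(-24\right) \left(-1\right) + 2 \cdot \frac{1}{51} = 24 + \frac{2}{51} = \frac{1226}{51}$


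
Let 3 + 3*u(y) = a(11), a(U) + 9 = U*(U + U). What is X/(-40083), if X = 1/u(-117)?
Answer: -1/3073030 ≈ -3.2541e-7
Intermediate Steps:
a(U) = -9 + 2*U² (a(U) = -9 + U*(U + U) = -9 + U*(2*U) = -9 + 2*U²)
u(y) = 230/3 (u(y) = -1 + (-9 + 2*11²)/3 = -1 + (-9 + 2*121)/3 = -1 + (-9 + 242)/3 = -1 + (⅓)*233 = -1 + 233/3 = 230/3)
X = 3/230 (X = 1/(230/3) = 3/230 ≈ 0.013043)
X/(-40083) = (3/230)/(-40083) = (3/230)*(-1/40083) = -1/3073030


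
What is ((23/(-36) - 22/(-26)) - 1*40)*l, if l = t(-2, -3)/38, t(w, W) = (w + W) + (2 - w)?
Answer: 18623/17784 ≈ 1.0472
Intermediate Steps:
t(w, W) = 2 + W (t(w, W) = (W + w) + (2 - w) = 2 + W)
l = -1/38 (l = (2 - 3)/38 = -1*1/38 = -1/38 ≈ -0.026316)
((23/(-36) - 22/(-26)) - 1*40)*l = ((23/(-36) - 22/(-26)) - 1*40)*(-1/38) = ((23*(-1/36) - 22*(-1/26)) - 40)*(-1/38) = ((-23/36 + 11/13) - 40)*(-1/38) = (97/468 - 40)*(-1/38) = -18623/468*(-1/38) = 18623/17784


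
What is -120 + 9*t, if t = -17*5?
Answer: -885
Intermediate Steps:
t = -85
-120 + 9*t = -120 + 9*(-85) = -120 - 765 = -885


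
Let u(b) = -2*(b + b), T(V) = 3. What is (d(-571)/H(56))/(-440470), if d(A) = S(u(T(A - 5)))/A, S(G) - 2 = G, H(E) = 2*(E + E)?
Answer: -1/5633787488 ≈ -1.7750e-10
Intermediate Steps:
u(b) = -4*b
H(E) = 4*E (H(E) = 2*(2*E) = 4*E)
S(G) = 2 + G
d(A) = -10/A (d(A) = (2 - 4*3)/A = (2 - 12)/A = -10/A)
(d(-571)/H(56))/(-440470) = ((-10/(-571))/((4*56)))/(-440470) = (-10*(-1/571)/224)*(-1/440470) = ((10/571)*(1/224))*(-1/440470) = (5/63952)*(-1/440470) = -1/5633787488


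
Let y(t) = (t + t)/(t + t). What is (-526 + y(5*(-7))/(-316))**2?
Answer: 27628091089/99856 ≈ 2.7668e+5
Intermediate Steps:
y(t) = 1 (y(t) = (2*t)/((2*t)) = (2*t)*(1/(2*t)) = 1)
(-526 + y(5*(-7))/(-316))**2 = (-526 + 1/(-316))**2 = (-526 + 1*(-1/316))**2 = (-526 - 1/316)**2 = (-166217/316)**2 = 27628091089/99856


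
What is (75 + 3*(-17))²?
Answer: 576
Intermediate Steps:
(75 + 3*(-17))² = (75 - 51)² = 24² = 576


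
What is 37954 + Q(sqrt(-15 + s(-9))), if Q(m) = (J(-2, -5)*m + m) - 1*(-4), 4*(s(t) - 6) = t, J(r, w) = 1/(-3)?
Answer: 37958 + I*sqrt(5) ≈ 37958.0 + 2.2361*I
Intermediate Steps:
J(r, w) = -1/3
s(t) = 6 + t/4
Q(m) = 4 + 2*m/3 (Q(m) = (-m/3 + m) - 1*(-4) = 2*m/3 + 4 = 4 + 2*m/3)
37954 + Q(sqrt(-15 + s(-9))) = 37954 + (4 + 2*sqrt(-15 + (6 + (1/4)*(-9)))/3) = 37954 + (4 + 2*sqrt(-15 + (6 - 9/4))/3) = 37954 + (4 + 2*sqrt(-15 + 15/4)/3) = 37954 + (4 + 2*sqrt(-45/4)/3) = 37954 + (4 + 2*(3*I*sqrt(5)/2)/3) = 37954 + (4 + I*sqrt(5)) = 37958 + I*sqrt(5)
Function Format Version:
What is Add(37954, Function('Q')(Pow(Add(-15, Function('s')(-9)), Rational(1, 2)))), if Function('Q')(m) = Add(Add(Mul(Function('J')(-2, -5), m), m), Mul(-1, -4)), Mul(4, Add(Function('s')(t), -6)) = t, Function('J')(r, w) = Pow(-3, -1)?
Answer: Add(37958, Mul(I, Pow(5, Rational(1, 2)))) ≈ Add(37958., Mul(2.2361, I))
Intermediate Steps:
Function('J')(r, w) = Rational(-1, 3)
Function('s')(t) = Add(6, Mul(Rational(1, 4), t))
Function('Q')(m) = Add(4, Mul(Rational(2, 3), m)) (Function('Q')(m) = Add(Add(Mul(Rational(-1, 3), m), m), Mul(-1, -4)) = Add(Mul(Rational(2, 3), m), 4) = Add(4, Mul(Rational(2, 3), m)))
Add(37954, Function('Q')(Pow(Add(-15, Function('s')(-9)), Rational(1, 2)))) = Add(37954, Add(4, Mul(Rational(2, 3), Pow(Add(-15, Add(6, Mul(Rational(1, 4), -9))), Rational(1, 2))))) = Add(37954, Add(4, Mul(Rational(2, 3), Pow(Add(-15, Add(6, Rational(-9, 4))), Rational(1, 2))))) = Add(37954, Add(4, Mul(Rational(2, 3), Pow(Add(-15, Rational(15, 4)), Rational(1, 2))))) = Add(37954, Add(4, Mul(Rational(2, 3), Pow(Rational(-45, 4), Rational(1, 2))))) = Add(37954, Add(4, Mul(Rational(2, 3), Mul(Rational(3, 2), I, Pow(5, Rational(1, 2)))))) = Add(37954, Add(4, Mul(I, Pow(5, Rational(1, 2))))) = Add(37958, Mul(I, Pow(5, Rational(1, 2))))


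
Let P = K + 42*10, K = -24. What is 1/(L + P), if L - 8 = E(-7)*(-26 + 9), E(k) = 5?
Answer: 1/319 ≈ 0.0031348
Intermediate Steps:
P = 396 (P = -24 + 42*10 = -24 + 420 = 396)
L = -77 (L = 8 + 5*(-26 + 9) = 8 + 5*(-17) = 8 - 85 = -77)
1/(L + P) = 1/(-77 + 396) = 1/319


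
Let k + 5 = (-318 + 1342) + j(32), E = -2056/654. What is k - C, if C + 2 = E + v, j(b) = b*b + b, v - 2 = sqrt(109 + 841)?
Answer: 679553/327 - 5*sqrt(38) ≈ 2047.3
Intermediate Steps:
E = -1028/327 (E = -2056*1/654 = -1028/327 ≈ -3.1437)
v = 2 + 5*sqrt(38) (v = 2 + sqrt(109 + 841) = 2 + sqrt(950) = 2 + 5*sqrt(38) ≈ 32.822)
j(b) = b + b**2 (j(b) = b**2 + b = b + b**2)
C = -1028/327 + 5*sqrt(38) (C = -2 + (-1028/327 + (2 + 5*sqrt(38))) = -2 + (-374/327 + 5*sqrt(38)) = -1028/327 + 5*sqrt(38) ≈ 27.678)
k = 2075 (k = -5 + ((-318 + 1342) + 32*(1 + 32)) = -5 + (1024 + 32*33) = -5 + (1024 + 1056) = -5 + 2080 = 2075)
k - C = 2075 - (-1028/327 + 5*sqrt(38)) = 2075 + (1028/327 - 5*sqrt(38)) = 679553/327 - 5*sqrt(38)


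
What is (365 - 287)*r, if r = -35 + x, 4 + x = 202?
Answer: 12714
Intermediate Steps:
x = 198 (x = -4 + 202 = 198)
r = 163 (r = -35 + 198 = 163)
(365 - 287)*r = (365 - 287)*163 = 78*163 = 12714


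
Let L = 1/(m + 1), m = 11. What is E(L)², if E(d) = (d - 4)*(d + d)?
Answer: 2209/5184 ≈ 0.42612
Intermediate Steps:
L = 1/12 (L = 1/(11 + 1) = 1/12 ≈ 0.083333)
E(d) = 2*d*(-4 + d) (E(d) = (-4 + d)*(2*d) = 2*d*(-4 + d))
E(L)² = (2*(1/12)*(-4 + 1/12))² = (2*(1/12)*(-47/12))² = (-47/72)² = 2209/5184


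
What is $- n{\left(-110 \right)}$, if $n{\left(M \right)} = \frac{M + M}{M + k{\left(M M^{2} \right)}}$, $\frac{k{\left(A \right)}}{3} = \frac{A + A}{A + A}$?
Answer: $- \frac{220}{107} \approx -2.0561$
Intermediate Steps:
$k{\left(A \right)} = 3$ ($k{\left(A \right)} = 3 \frac{A + A}{A + A} = 3 \frac{2 A}{2 A} = 3 \cdot 2 A \frac{1}{2 A} = 3 \cdot 1 = 3$)
$n{\left(M \right)} = \frac{2 M}{3 + M}$ ($n{\left(M \right)} = \frac{M + M}{M + 3} = \frac{2 M}{3 + M}$)
$- n{\left(-110 \right)} = - \frac{2 \left(-110\right)}{3 - 110} = - \frac{2 \left(-110\right)}{-107} = - \frac{2 \left(-110\right) \left(-1\right)}{107} = \left(-1\right) \frac{220}{107} = - \frac{220}{107}$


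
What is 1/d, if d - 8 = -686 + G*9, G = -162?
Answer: -1/2136 ≈ -0.00046816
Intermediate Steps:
d = -2136 (d = 8 + (-686 - 162*9) = 8 + (-686 - 1458) = 8 - 2144 = -2136)
1/d = 1/(-2136) = -1/2136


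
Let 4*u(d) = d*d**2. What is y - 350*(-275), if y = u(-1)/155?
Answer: 59674999/620 ≈ 96250.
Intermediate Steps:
u(d) = d**3/4 (u(d) = (d*d**2)/4 = d**3/4)
y = -1/620 (y = ((1/4)*(-1)**3)/155 = ((1/4)*(-1))*(1/155) = -1/4*1/155 = -1/620 ≈ -0.0016129)
y - 350*(-275) = -1/620 - 350*(-275) = -1/620 + 96250 = 59674999/620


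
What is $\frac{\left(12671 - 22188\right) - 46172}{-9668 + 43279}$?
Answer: $- \frac{2931}{1769} \approx -1.6569$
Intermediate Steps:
$\frac{\left(12671 - 22188\right) - 46172}{-9668 + 43279} = \frac{\left(12671 - 22188\right) - 46172}{33611} = \left(-9517 - 46172\right) \frac{1}{33611} = \left(-55689\right) \frac{1}{33611} = - \frac{2931}{1769}$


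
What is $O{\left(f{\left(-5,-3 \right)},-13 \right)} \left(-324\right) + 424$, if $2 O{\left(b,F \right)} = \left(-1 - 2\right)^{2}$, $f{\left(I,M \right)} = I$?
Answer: $-1034$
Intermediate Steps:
$O{\left(b,F \right)} = \frac{9}{2}$ ($O{\left(b,F \right)} = \frac{\left(-1 - 2\right)^{2}}{2} = \frac{\left(-3\right)^{2}}{2} = \frac{1}{2} \cdot 9 = \frac{9}{2}$)
$O{\left(f{\left(-5,-3 \right)},-13 \right)} \left(-324\right) + 424 = \frac{9}{2} \left(-324\right) + 424 = -1458 + 424 = -1034$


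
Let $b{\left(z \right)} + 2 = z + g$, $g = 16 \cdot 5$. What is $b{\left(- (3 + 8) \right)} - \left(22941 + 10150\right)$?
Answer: $-33024$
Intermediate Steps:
$g = 80$
$b{\left(z \right)} = 78 + z$ ($b{\left(z \right)} = -2 + \left(z + 80\right) = -2 + \left(80 + z\right) = 78 + z$)
$b{\left(- (3 + 8) \right)} - \left(22941 + 10150\right) = \left(78 - \left(3 + 8\right)\right) - \left(22941 + 10150\right) = \left(78 - 11\right) - 33091 = 67 - 33091 = -33024$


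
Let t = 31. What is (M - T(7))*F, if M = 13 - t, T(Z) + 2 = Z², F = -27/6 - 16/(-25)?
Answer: 2509/10 ≈ 250.90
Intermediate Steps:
F = -193/50 (F = -27*⅙ - 16*(-1/25) = -9/2 + 16/25 = -193/50 ≈ -3.8600)
T(Z) = -2 + Z²
M = -18 (M = 13 - 1*31 = 13 - 31 = -18)
(M - T(7))*F = (-18 - (-2 + 7²))*(-193/50) = (-18 - (-2 + 49))*(-193/50) = (-18 - 1*47)*(-193/50) = (-18 - 47)*(-193/50) = -65*(-193/50) = 2509/10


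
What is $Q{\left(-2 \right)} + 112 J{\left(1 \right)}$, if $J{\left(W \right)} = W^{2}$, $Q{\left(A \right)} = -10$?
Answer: $102$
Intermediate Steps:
$Q{\left(-2 \right)} + 112 J{\left(1 \right)} = -10 + 112 \cdot 1^{2} = -10 + 112 \cdot 1 = -10 + 112 = 102$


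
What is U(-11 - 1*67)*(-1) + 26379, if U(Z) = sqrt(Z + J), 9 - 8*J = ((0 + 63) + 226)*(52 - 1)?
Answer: 26379 - 3*I*sqrt(853)/2 ≈ 26379.0 - 43.809*I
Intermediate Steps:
J = -7365/4 (J = 9/8 - ((0 + 63) + 226)*(52 - 1)/8 = 9/8 - (63 + 226)*51/8 = 9/8 - 289*51/8 = 9/8 - 1/8*14739 = 9/8 - 14739/8 = -7365/4 ≈ -1841.3)
U(Z) = sqrt(-7365/4 + Z) (U(Z) = sqrt(Z - 7365/4) = sqrt(-7365/4 + Z))
U(-11 - 1*67)*(-1) + 26379 = (sqrt(-7365 + 4*(-11 - 1*67))/2)*(-1) + 26379 = (sqrt(-7365 + 4*(-11 - 67))/2)*(-1) + 26379 = (sqrt(-7365 + 4*(-78))/2)*(-1) + 26379 = (sqrt(-7365 - 312)/2)*(-1) + 26379 = (sqrt(-7677)/2)*(-1) + 26379 = ((3*I*sqrt(853))/2)*(-1) + 26379 = (3*I*sqrt(853)/2)*(-1) + 26379 = -3*I*sqrt(853)/2 + 26379 = 26379 - 3*I*sqrt(853)/2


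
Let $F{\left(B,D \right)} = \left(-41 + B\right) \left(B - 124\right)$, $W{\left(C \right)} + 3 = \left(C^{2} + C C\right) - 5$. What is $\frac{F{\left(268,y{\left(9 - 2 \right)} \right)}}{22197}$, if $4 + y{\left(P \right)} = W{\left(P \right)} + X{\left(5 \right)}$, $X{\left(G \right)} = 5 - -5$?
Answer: $\frac{10896}{7399} \approx 1.4726$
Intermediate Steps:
$W{\left(C \right)} = -8 + 2 C^{2}$ ($W{\left(C \right)} = -3 - \left(5 - C^{2} - C C\right) = -3 + \left(\left(C^{2} + C^{2}\right) - 5\right) = -3 + \left(2 C^{2} - 5\right) = -3 + \left(-5 + 2 C^{2}\right) = -8 + 2 C^{2}$)
$X{\left(G \right)} = 10$ ($X{\left(G \right)} = 5 + 5 = 10$)
$y{\left(P \right)} = -2 + 2 P^{2}$ ($y{\left(P \right)} = -4 + \left(\left(-8 + 2 P^{2}\right) + 10\right) = -4 + \left(2 + 2 P^{2}\right) = -2 + 2 P^{2}$)
$F{\left(B,D \right)} = \left(-124 + B\right) \left(-41 + B\right)$ ($F{\left(B,D \right)} = \left(-41 + B\right) \left(-124 + B\right) = \left(-124 + B\right) \left(-41 + B\right)$)
$\frac{F{\left(268,y{\left(9 - 2 \right)} \right)}}{22197} = \frac{5084 + 268^{2} - 44220}{22197} = \left(5084 + 71824 - 44220\right) \frac{1}{22197} = 32688 \cdot \frac{1}{22197} = \frac{10896}{7399}$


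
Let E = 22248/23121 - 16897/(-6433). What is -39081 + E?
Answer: -92258289824/2360911 ≈ -39077.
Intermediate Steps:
E = 8472967/2360911 (E = 22248*(1/23121) - 16897*(-1/6433) = 2472/2569 + 16897/6433 = 8472967/2360911 ≈ 3.5889)
-39081 + E = -39081 + 8472967/2360911 = -92258289824/2360911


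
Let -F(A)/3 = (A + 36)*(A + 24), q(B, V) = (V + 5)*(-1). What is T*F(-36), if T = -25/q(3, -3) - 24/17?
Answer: 0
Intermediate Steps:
q(B, V) = -5 - V (q(B, V) = (5 + V)*(-1) = -5 - V)
T = 377/34 (T = -25/(-5 - 1*(-3)) - 24/17 = -25/(-5 + 3) - 24*1/17 = -25/(-2) - 24/17 = -25*(-½) - 24/17 = 25/2 - 24/17 = 377/34 ≈ 11.088)
F(A) = -3*(24 + A)*(36 + A) (F(A) = -3*(A + 36)*(A + 24) = -3*(36 + A)*(24 + A) = -3*(24 + A)*(36 + A))
T*F(-36) = 377*(-2592 - 180*(-36) - 3*(-36)²)/34 = 377*(-2592 + 6480 - 3*1296)/34 = 377*(-2592 + 6480 - 3888)/34 = (377/34)*0 = 0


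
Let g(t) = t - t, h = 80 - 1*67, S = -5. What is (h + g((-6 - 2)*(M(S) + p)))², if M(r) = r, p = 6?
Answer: 169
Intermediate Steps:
h = 13 (h = 80 - 67 = 13)
g(t) = 0
(h + g((-6 - 2)*(M(S) + p)))² = (13 + 0)² = 13² = 169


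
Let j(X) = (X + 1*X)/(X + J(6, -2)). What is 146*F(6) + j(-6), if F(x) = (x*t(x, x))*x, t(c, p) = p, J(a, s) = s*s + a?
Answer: 31533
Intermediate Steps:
J(a, s) = a + s**2 (J(a, s) = s**2 + a = a + s**2)
j(X) = 2*X/(10 + X) (j(X) = (X + 1*X)/(X + (6 + (-2)**2)) = (X + X)/(X + (6 + 4)) = (2*X)/(X + 10) = (2*X)/(10 + X) = 2*X/(10 + X))
F(x) = x**3 (F(x) = (x*x)*x = x**2*x = x**3)
146*F(6) + j(-6) = 146*6**3 + 2*(-6)/(10 - 6) = 146*216 + 2*(-6)/4 = 31536 + 2*(-6)*(1/4) = 31536 - 3 = 31533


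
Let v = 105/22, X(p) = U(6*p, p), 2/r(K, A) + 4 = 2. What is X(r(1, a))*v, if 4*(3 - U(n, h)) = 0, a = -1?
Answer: 315/22 ≈ 14.318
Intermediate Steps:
r(K, A) = -1 (r(K, A) = 2/(-4 + 2) = 2/(-2) = 2*(-½) = -1)
U(n, h) = 3 (U(n, h) = 3 - ¼*0 = 3 + 0 = 3)
X(p) = 3
v = 105/22 (v = 105*(1/22) = 105/22 ≈ 4.7727)
X(r(1, a))*v = 3*(105/22) = 315/22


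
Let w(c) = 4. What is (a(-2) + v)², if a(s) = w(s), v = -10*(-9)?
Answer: 8836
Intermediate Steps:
v = 90
a(s) = 4
(a(-2) + v)² = (4 + 90)² = 94² = 8836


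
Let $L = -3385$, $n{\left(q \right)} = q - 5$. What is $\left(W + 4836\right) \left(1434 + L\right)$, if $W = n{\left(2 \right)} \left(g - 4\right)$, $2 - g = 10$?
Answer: $-9505272$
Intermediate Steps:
$n{\left(q \right)} = -5 + q$
$g = -8$ ($g = 2 - 10 = -8$)
$W = 36$ ($W = \left(-5 + 2\right) \left(-8 - 4\right) = \left(-3\right) \left(-12\right) = 36$)
$\left(W + 4836\right) \left(1434 + L\right) = \left(36 + 4836\right) \left(1434 - 3385\right) = 4872 \left(-1951\right) = -9505272$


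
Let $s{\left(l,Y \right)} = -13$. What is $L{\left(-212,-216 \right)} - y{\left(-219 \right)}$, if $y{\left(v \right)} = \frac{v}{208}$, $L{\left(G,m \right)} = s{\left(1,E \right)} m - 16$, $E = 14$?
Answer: $\frac{580955}{208} \approx 2793.1$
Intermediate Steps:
$L{\left(G,m \right)} = -16 - 13 m$ ($L{\left(G,m \right)} = - 13 m - 16 = -16 - 13 m$)
$y{\left(v \right)} = \frac{v}{208}$ ($y{\left(v \right)} = v \frac{1}{208} = \frac{v}{208}$)
$L{\left(-212,-216 \right)} - y{\left(-219 \right)} = \left(-16 - -2808\right) - \frac{1}{208} \left(-219\right) = \left(-16 + 2808\right) - - \frac{219}{208} = 2792 + \frac{219}{208} = \frac{580955}{208}$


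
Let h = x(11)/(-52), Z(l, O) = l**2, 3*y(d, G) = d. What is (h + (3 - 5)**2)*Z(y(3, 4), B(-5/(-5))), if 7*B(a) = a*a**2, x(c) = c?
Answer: 197/52 ≈ 3.7885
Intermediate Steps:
B(a) = a**3/7 (B(a) = (a*a**2)/7 = a**3/7)
y(d, G) = d/3
h = -11/52 (h = 11/(-52) = 11*(-1/52) = -11/52 ≈ -0.21154)
(h + (3 - 5)**2)*Z(y(3, 4), B(-5/(-5))) = (-11/52 + (3 - 5)**2)*((1/3)*3)**2 = (-11/52 + (-2)**2)*1**2 = (-11/52 + 4)*1 = (197/52)*1 = 197/52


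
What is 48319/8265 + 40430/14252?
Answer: 511398169/58896390 ≈ 8.6830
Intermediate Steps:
48319/8265 + 40430/14252 = 48319*(1/8265) + 40430*(1/14252) = 48319/8265 + 20215/7126 = 511398169/58896390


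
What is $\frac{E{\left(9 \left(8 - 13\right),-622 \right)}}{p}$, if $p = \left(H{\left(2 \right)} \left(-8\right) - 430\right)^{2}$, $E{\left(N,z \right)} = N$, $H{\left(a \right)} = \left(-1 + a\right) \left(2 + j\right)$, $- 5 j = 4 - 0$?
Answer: $- \frac{1125}{4831204} \approx -0.00023286$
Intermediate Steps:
$j = - \frac{4}{5}$ ($j = - \frac{4 - 0}{5} = - \frac{4 + 0}{5} = \left(- \frac{1}{5}\right) 4 = - \frac{4}{5} \approx -0.8$)
$H{\left(a \right)} = - \frac{6}{5} + \frac{6 a}{5}$ ($H{\left(a \right)} = \left(-1 + a\right) \left(2 - \frac{4}{5}\right) = \left(-1 + a\right) \frac{6}{5} = - \frac{6}{5} + \frac{6 a}{5}$)
$p = \frac{4831204}{25}$ ($p = \left(\left(- \frac{6}{5} + \frac{6}{5} \cdot 2\right) \left(-8\right) - 430\right)^{2} = \left(\left(- \frac{6}{5} + \frac{12}{5}\right) \left(-8\right) - 430\right)^{2} = \left(\frac{6}{5} \left(-8\right) - 430\right)^{2} = \left(- \frac{48}{5} - 430\right)^{2} = \left(- \frac{2198}{5}\right)^{2} = \frac{4831204}{25} \approx 1.9325 \cdot 10^{5}$)
$\frac{E{\left(9 \left(8 - 13\right),-622 \right)}}{p} = \frac{9 \left(8 - 13\right)}{\frac{4831204}{25}} = 9 \left(-5\right) \frac{25}{4831204} = \left(-45\right) \frac{25}{4831204} = - \frac{1125}{4831204}$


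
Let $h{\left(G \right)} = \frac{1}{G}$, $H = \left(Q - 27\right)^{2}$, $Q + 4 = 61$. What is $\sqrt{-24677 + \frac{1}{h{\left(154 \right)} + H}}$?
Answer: $\frac{i \sqrt{474051002064523}}{138601} \approx 157.09 i$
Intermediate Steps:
$Q = 57$ ($Q = -4 + 61 = 57$)
$H = 900$ ($H = \left(57 - 27\right)^{2} = 30^{2} = 900$)
$\sqrt{-24677 + \frac{1}{h{\left(154 \right)} + H}} = \sqrt{-24677 + \frac{1}{\frac{1}{154} + 900}} = \sqrt{-24677 + \frac{1}{\frac{138601}{154}}} = \sqrt{-24677 + \frac{154}{138601}} = \sqrt{- \frac{3420256723}{138601}} = \frac{i \sqrt{474051002064523}}{138601}$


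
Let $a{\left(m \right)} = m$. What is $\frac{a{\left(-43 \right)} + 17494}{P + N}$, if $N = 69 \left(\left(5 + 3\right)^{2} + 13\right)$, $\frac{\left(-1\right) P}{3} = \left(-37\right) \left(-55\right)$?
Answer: $- \frac{1939}{88} \approx -22.034$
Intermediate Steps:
$P = -6105$ ($P = - 3 \left(\left(-37\right) \left(-55\right)\right) = \left(-3\right) 2035 = -6105$)
$N = 5313$ ($N = 69 \left(8^{2} + 13\right) = 69 \left(64 + 13\right) = 69 \cdot 77 = 5313$)
$\frac{a{\left(-43 \right)} + 17494}{P + N} = \frac{-43 + 17494}{-6105 + 5313} = \frac{17451}{-792} = 17451 \left(- \frac{1}{792}\right) = - \frac{1939}{88}$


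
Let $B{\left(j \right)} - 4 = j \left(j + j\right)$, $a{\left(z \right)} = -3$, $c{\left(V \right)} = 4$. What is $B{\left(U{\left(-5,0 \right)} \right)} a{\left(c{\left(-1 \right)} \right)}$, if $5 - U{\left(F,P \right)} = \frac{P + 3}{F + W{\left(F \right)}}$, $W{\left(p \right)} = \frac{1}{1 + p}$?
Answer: $- \frac{9714}{49} \approx -198.24$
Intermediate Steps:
$U{\left(F,P \right)} = 5 - \frac{3 + P}{F + \frac{1}{1 + F}}$ ($U{\left(F,P \right)} = 5 - \frac{P + 3}{F + \frac{1}{1 + F}} = 5 - \frac{3 + P}{F + \frac{1}{1 + F}}$)
$B{\left(j \right)} = 4 + 2 j^{2}$ ($B{\left(j \right)} = 4 + j \left(j + j\right) = 4 + j 2 j = 4 + 2 j^{2}$)
$B{\left(U{\left(-5,0 \right)} \right)} a{\left(c{\left(-1 \right)} \right)} = \left(4 + 2 \left(\frac{5 + \left(1 - 5\right) \left(-3 - 0 + 5 \left(-5\right)\right)}{1 - 5 \left(1 - 5\right)}\right)^{2}\right) \left(-3\right) = \left(4 + 2 \left(\frac{5 - 4 \left(-3 + 0 - 25\right)}{1 - -20}\right)^{2}\right) \left(-3\right) = \left(4 + 2 \left(\frac{5 - -112}{1 + 20}\right)^{2}\right) \left(-3\right) = \left(4 + 2 \left(\frac{5 + 112}{21}\right)^{2}\right) \left(-3\right) = \left(4 + 2 \left(\frac{1}{21} \cdot 117\right)^{2}\right) \left(-3\right) = \left(4 + 2 \left(\frac{39}{7}\right)^{2}\right) \left(-3\right) = \left(4 + 2 \cdot \frac{1521}{49}\right) \left(-3\right) = \left(4 + \frac{3042}{49}\right) \left(-3\right) = \frac{3238}{49} \left(-3\right) = - \frac{9714}{49}$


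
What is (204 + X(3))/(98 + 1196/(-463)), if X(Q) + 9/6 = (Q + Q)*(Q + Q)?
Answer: 73617/29452 ≈ 2.4996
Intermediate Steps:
X(Q) = -3/2 + 4*Q² (X(Q) = -3/2 + (Q + Q)*(Q + Q) = -3/2 + (2*Q)*(2*Q) = -3/2 + 4*Q²)
(204 + X(3))/(98 + 1196/(-463)) = (204 + (-3/2 + 4*3²))/(98 + 1196/(-463)) = (204 + (-3/2 + 4*9))/(98 + 1196*(-1/463)) = (204 + (-3/2 + 36))/(98 - 1196/463) = (204 + 69/2)/(44178/463) = (477/2)*(463/44178) = 73617/29452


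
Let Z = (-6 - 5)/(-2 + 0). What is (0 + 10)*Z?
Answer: 55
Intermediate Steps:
Z = 11/2 (Z = -11/(-2) = -11*(-½) = 11/2 ≈ 5.5000)
(0 + 10)*Z = (0 + 10)*(11/2) = 10*(11/2) = 55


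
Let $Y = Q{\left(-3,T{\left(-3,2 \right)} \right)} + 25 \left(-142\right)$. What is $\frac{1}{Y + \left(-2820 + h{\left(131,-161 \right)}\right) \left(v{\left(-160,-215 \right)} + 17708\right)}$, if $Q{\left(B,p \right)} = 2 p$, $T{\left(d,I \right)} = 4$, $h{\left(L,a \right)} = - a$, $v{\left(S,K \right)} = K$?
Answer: $- \frac{1}{46517429} \approx -2.1497 \cdot 10^{-8}$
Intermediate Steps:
$Y = -3542$ ($Y = 2 \cdot 4 + 25 \left(-142\right) = 8 - 3550 = -3542$)
$\frac{1}{Y + \left(-2820 + h{\left(131,-161 \right)}\right) \left(v{\left(-160,-215 \right)} + 17708\right)} = \frac{1}{-3542 + \left(-2820 - -161\right) \left(-215 + 17708\right)} = \frac{1}{-3542 + \left(-2820 + 161\right) 17493} = \frac{1}{-3542 - 46513887} = \frac{1}{-46517429} = - \frac{1}{46517429}$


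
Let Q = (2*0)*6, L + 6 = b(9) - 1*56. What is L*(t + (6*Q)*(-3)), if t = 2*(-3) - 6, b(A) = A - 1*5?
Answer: 696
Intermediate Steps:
b(A) = -5 + A (b(A) = A - 5 = -5 + A)
L = -58 (L = -6 + ((-5 + 9) - 1*56) = -6 + (4 - 56) = -6 - 52 = -58)
Q = 0 (Q = 0*6 = 0)
t = -12 (t = -6 - 6 = -12)
L*(t + (6*Q)*(-3)) = -58*(-12 + (6*0)*(-3)) = -58*(-12 + 0*(-3)) = -58*(-12 + 0) = -58*(-12) = 696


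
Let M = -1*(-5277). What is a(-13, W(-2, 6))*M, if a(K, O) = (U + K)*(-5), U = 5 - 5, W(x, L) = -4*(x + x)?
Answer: 343005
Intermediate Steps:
W(x, L) = -8*x
U = 0
a(K, O) = -5*K (a(K, O) = (0 + K)*(-5) = K*(-5) = -5*K)
M = 5277
a(-13, W(-2, 6))*M = -5*(-13)*5277 = 65*5277 = 343005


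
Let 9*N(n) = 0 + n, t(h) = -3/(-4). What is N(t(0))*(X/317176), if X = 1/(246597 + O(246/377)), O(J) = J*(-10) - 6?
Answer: 377/353825104464864 ≈ 1.0655e-12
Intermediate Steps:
O(J) = -6 - 10*J (O(J) = -10*J - 6 = -6 - 10*J)
X = 377/92962347 (X = 1/(246597 + (-6 - 2460/377)) = 1/(246597 - 4722/377) = 1/(92962347/377) = 377/92962347 ≈ 4.0554e-6)
t(h) = ¾ (t(h) = -3*(-¼) = ¾)
N(n) = n/9 (N(n) = (0 + n)/9 = n/9)
N(t(0))*(X/317176) = ((⅑)*(¾))*((377/92962347)/317176) = ((377/92962347)*(1/317176))/12 = (1/12)*(377/29485425372072) = 377/353825104464864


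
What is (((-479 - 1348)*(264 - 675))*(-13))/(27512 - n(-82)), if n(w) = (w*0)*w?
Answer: -9761661/27512 ≈ -354.81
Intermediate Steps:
n(w) = 0 (n(w) = 0*w = 0)
(((-479 - 1348)*(264 - 675))*(-13))/(27512 - n(-82)) = (((-479 - 1348)*(264 - 675))*(-13))/(27512 - 1*0) = (-1827*(-411)*(-13))/(27512 + 0) = (750897*(-13))/27512 = -9761661*1/27512 = -9761661/27512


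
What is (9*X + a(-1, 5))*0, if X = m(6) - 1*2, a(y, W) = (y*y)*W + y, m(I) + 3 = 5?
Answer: 0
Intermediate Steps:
m(I) = 2 (m(I) = -3 + 5 = 2)
a(y, W) = y + W*y**2 (a(y, W) = y**2*W + y = W*y**2 + y = y + W*y**2)
X = 0 (X = 2 - 1*2 = 2 - 2 = 0)
(9*X + a(-1, 5))*0 = (9*0 - (1 + 5*(-1)))*0 = (0 - (1 - 5))*0 = (0 - 1*(-4))*0 = (0 + 4)*0 = 4*0 = 0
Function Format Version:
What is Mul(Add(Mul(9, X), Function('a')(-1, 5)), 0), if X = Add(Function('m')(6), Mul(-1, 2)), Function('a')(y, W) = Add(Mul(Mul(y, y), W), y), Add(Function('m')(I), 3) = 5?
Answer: 0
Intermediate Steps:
Function('m')(I) = 2 (Function('m')(I) = Add(-3, 5) = 2)
Function('a')(y, W) = Add(y, Mul(W, Pow(y, 2))) (Function('a')(y, W) = Add(Mul(Pow(y, 2), W), y) = Add(Mul(W, Pow(y, 2)), y) = Add(y, Mul(W, Pow(y, 2))))
X = 0 (X = Add(2, Mul(-1, 2)) = Add(2, -2) = 0)
Mul(Add(Mul(9, X), Function('a')(-1, 5)), 0) = Mul(Add(Mul(9, 0), Mul(-1, Add(1, Mul(5, -1)))), 0) = Mul(Add(0, Mul(-1, Add(1, -5))), 0) = Mul(Add(0, Mul(-1, -4)), 0) = Mul(Add(0, 4), 0) = Mul(4, 0) = 0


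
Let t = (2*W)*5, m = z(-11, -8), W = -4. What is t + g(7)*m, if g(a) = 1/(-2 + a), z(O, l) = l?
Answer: -208/5 ≈ -41.600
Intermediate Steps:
m = -8
t = -40 (t = (2*(-4))*5 = -8*5 = -40)
t + g(7)*m = -40 - 8/(-2 + 7) = -40 - 8/5 = -208/5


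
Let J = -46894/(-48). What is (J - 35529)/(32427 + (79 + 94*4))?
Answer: -829249/789168 ≈ -1.0508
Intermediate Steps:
J = 23447/24 (J = -46894*(-1/48) = 23447/24 ≈ 976.96)
(J - 35529)/(32427 + (79 + 94*4)) = (23447/24 - 35529)/(32427 + (79 + 94*4)) = -829249/(24*(32427 + (79 + 376))) = -829249/(24*(32427 + 455)) = -829249/24/32882 = -829249/24*1/32882 = -829249/789168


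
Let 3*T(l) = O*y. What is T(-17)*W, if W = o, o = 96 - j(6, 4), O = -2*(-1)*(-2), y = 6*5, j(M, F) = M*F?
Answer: -2880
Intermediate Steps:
j(M, F) = F*M
y = 30
O = -4 (O = 2*(-2) = -4)
o = 72 (o = 96 - 4*6 = 96 - 1*24 = 96 - 24 = 72)
W = 72
T(l) = -40 (T(l) = (-4*30)/3 = (1/3)*(-120) = -40)
T(-17)*W = -40*72 = -2880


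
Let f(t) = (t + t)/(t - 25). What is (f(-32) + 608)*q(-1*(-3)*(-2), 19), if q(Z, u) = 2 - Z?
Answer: 277760/57 ≈ 4873.0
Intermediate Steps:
f(t) = 2*t/(-25 + t) (f(t) = (2*t)/(-25 + t) = 2*t/(-25 + t))
(f(-32) + 608)*q(-1*(-3)*(-2), 19) = (2*(-32)/(-25 - 32) + 608)*(2 - (-1*(-3))*(-2)) = (2*(-32)/(-57) + 608)*(2 - 3*(-2)) = (2*(-32)*(-1/57) + 608)*(2 - 1*(-6)) = (64/57 + 608)*(2 + 6) = (34720/57)*8 = 277760/57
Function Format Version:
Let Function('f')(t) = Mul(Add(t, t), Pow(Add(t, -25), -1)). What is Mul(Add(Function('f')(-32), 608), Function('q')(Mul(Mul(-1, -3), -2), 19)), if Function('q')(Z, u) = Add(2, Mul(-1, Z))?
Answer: Rational(277760, 57) ≈ 4873.0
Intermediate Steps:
Function('f')(t) = Mul(2, t, Pow(Add(-25, t), -1)) (Function('f')(t) = Mul(Mul(2, t), Pow(Add(-25, t), -1)) = Mul(2, t, Pow(Add(-25, t), -1)))
Mul(Add(Function('f')(-32), 608), Function('q')(Mul(Mul(-1, -3), -2), 19)) = Mul(Add(Mul(2, -32, Pow(Add(-25, -32), -1)), 608), Add(2, Mul(-1, Mul(Mul(-1, -3), -2)))) = Mul(Add(Mul(2, -32, Pow(-57, -1)), 608), Add(2, Mul(-1, Mul(3, -2)))) = Mul(Add(Mul(2, -32, Rational(-1, 57)), 608), Add(2, Mul(-1, -6))) = Mul(Add(Rational(64, 57), 608), Add(2, 6)) = Mul(Rational(34720, 57), 8) = Rational(277760, 57)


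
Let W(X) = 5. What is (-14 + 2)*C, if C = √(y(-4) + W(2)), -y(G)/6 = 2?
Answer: -12*I*√7 ≈ -31.749*I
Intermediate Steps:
y(G) = -12 (y(G) = -6*2 = -12)
C = I*√7 (C = √(-12 + 5) = √(-7) = I*√7 ≈ 2.6458*I)
(-14 + 2)*C = (-14 + 2)*(I*√7) = -12*I*√7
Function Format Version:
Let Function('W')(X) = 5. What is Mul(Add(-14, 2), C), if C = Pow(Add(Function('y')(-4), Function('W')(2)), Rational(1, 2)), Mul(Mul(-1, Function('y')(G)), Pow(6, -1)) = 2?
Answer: Mul(-12, I, Pow(7, Rational(1, 2))) ≈ Mul(-31.749, I)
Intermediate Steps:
Function('y')(G) = -12 (Function('y')(G) = Mul(-6, 2) = -12)
C = Mul(I, Pow(7, Rational(1, 2))) (C = Pow(Add(-12, 5), Rational(1, 2)) = Pow(-7, Rational(1, 2)) = Mul(I, Pow(7, Rational(1, 2))) ≈ Mul(2.6458, I))
Mul(Add(-14, 2), C) = Mul(Add(-14, 2), Mul(I, Pow(7, Rational(1, 2)))) = Mul(-12, Mul(I, Pow(7, Rational(1, 2)))) = Mul(-12, I, Pow(7, Rational(1, 2)))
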